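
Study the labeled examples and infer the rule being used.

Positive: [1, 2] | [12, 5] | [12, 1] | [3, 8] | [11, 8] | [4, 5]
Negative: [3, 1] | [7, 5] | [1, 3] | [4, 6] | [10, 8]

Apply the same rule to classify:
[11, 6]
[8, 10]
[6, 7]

Positive, Negative, Positive

The simplest hypothesis consistent with all the labels is: sum is odd.
[11, 6]: Positive (11+6 = 17).
[8, 10]: Negative (8+10 = 18).
[6, 7]: Positive (6+7 = 13).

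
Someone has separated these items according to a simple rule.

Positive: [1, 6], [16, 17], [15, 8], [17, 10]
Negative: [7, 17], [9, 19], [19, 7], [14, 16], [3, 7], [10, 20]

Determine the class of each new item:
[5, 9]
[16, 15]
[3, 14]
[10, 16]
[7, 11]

The pattern is that an item is 'Positive' exactly when: sum is odd.
Negative: [5, 9], since 5+9 = 14.
Positive: [16, 15], since 16+15 = 31.
Positive: [3, 14], since 3+14 = 17.
Negative: [10, 16], since 10+16 = 26.
Negative: [7, 11], since 7+11 = 18.

Negative, Positive, Positive, Negative, Negative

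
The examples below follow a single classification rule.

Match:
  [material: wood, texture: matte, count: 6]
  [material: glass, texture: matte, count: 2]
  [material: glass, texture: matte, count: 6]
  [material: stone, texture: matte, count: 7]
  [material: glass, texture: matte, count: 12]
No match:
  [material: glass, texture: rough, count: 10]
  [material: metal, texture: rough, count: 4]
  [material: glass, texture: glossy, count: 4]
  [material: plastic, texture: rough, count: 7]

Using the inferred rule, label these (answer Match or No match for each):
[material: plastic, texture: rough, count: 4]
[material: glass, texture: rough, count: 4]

Rule: texture is matte. This holds for each 'Match' example and fails for each 'No match' one.
[material: plastic, texture: rough, count: 4]: texture is rough, fails this test → No match. [material: glass, texture: rough, count: 4]: texture is rough, fails this test → No match.

No match, No match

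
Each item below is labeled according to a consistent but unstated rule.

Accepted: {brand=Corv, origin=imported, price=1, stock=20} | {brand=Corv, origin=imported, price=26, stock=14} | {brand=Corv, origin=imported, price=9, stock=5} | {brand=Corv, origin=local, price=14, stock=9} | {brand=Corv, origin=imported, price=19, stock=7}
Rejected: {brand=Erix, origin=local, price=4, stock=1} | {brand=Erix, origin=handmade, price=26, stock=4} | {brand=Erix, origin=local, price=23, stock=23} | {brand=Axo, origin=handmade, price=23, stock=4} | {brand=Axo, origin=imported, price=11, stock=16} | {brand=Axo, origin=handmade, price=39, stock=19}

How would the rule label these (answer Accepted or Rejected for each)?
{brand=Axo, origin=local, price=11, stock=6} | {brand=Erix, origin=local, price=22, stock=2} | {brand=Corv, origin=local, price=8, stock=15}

One predicate separates the groups cleanly: brand is Corv.
{brand=Axo, origin=local, price=11, stock=6} — brand is Axo, hence Rejected.
{brand=Erix, origin=local, price=22, stock=2} — brand is Erix, hence Rejected.
{brand=Corv, origin=local, price=8, stock=15} — brand is Corv, hence Accepted.

Rejected, Rejected, Accepted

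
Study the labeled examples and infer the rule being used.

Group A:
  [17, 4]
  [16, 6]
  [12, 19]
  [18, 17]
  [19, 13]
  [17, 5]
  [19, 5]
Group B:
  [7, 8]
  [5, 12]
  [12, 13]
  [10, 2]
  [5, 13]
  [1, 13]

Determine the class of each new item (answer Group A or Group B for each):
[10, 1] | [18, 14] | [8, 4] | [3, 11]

The rule appears to be: max ≥ 16.
[10, 1]: Group B (max 10).
[18, 14]: Group A (max 18).
[8, 4]: Group B (max 8).
[3, 11]: Group B (max 11).

Group B, Group A, Group B, Group B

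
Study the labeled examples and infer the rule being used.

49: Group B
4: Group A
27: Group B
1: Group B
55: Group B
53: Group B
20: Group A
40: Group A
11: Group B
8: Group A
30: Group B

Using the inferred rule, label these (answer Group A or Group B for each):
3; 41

Comparing the two groups points to one rule — multiple of 4.
3: 3 = 4·0 + 3 — does not fit, so Group B. 41: 41 = 4·10 + 1 — does not fit, so Group B.

Group B, Group B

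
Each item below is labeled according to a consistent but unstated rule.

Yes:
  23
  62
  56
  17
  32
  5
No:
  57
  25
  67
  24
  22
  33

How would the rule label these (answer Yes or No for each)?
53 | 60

Rule: ≡ 2 (mod 3). This holds for each 'Yes' example and fails for each 'No' one.
53: 53 mod 3 = 2, fits → Yes. 60: 60 mod 3 = 0, fails this test → No.

Yes, No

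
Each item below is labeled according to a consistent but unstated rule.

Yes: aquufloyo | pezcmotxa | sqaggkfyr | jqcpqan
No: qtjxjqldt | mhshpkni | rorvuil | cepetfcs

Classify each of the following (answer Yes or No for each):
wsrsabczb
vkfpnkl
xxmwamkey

Comparing the two groups points to one rule — contains 'a'.
wsrsabczb: has 'a', has this property → Yes.
vkfpnkl: no 'a', does not satisfy this → No.
xxmwamkey: has 'a', has this property → Yes.

Yes, No, Yes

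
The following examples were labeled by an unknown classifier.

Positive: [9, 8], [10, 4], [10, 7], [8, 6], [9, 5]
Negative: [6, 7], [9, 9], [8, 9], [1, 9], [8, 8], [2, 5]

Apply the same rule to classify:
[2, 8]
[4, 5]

One predicate separates the groups cleanly: first > second.
Negative: [2, 8], since 2 < 8. Negative: [4, 5], since 4 < 5.

Negative, Negative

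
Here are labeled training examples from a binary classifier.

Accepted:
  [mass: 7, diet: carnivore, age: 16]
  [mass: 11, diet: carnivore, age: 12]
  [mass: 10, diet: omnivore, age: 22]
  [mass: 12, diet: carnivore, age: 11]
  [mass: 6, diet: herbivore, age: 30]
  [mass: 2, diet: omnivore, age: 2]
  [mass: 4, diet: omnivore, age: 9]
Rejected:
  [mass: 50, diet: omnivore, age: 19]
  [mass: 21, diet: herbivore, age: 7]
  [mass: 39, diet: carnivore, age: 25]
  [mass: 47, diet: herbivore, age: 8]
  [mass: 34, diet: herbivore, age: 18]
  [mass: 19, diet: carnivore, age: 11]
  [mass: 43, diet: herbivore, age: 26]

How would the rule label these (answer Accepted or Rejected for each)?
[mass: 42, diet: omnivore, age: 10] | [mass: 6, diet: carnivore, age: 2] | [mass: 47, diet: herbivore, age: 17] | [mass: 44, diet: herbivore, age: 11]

Rejected, Accepted, Rejected, Rejected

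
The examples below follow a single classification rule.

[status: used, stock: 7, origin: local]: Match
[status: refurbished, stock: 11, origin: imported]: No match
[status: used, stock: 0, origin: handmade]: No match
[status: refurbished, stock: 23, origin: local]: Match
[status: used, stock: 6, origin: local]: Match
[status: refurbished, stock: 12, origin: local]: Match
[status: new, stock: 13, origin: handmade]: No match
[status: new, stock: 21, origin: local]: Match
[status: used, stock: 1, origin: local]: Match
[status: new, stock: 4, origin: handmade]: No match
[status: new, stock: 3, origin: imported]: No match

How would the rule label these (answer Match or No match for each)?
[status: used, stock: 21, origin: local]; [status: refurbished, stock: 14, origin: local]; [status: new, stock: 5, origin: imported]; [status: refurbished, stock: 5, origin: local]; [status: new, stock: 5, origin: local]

Match, Match, No match, Match, Match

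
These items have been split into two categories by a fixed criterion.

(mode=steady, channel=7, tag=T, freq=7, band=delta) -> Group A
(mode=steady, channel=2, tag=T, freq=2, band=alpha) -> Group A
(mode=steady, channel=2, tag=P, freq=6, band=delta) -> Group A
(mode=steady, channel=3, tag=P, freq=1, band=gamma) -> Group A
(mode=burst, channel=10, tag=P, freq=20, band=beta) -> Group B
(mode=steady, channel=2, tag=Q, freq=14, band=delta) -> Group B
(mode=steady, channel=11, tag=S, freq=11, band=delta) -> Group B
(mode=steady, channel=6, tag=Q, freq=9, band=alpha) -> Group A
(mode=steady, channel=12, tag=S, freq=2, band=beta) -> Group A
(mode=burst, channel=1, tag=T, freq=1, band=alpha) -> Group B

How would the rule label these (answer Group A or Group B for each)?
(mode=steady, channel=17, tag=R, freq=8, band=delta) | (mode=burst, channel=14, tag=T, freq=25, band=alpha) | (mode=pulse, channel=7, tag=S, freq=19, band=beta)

All 'Group A' examples share one property — mode is steady AND freq ≤ 9 — and every 'Group B' example lacks it.
(mode=steady, channel=17, tag=R, freq=8, band=delta) — mode is steady, freq = 8, hence Group A.
(mode=burst, channel=14, tag=T, freq=25, band=alpha) — mode is burst, freq = 25, hence Group B.
(mode=pulse, channel=7, tag=S, freq=19, band=beta) — mode is pulse, freq = 19, hence Group B.

Group A, Group B, Group B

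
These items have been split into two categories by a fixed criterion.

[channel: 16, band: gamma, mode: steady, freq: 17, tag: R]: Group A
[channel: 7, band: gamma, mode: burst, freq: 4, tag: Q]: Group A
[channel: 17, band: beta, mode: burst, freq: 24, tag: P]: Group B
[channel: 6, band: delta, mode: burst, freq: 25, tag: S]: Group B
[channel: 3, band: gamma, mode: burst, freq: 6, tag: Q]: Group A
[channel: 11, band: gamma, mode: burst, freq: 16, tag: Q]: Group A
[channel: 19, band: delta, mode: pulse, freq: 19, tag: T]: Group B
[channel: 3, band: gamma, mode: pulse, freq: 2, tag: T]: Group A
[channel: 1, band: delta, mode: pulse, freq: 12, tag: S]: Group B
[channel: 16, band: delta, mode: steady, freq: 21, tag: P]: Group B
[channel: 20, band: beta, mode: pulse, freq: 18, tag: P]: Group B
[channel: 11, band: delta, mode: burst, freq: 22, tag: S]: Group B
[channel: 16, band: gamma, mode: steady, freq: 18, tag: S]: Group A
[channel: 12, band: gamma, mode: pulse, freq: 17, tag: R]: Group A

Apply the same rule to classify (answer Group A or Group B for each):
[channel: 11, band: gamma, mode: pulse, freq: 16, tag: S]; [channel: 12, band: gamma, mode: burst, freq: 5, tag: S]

Checking candidate rules against both groups, what survives is: band is gamma.
[channel: 11, band: gamma, mode: pulse, freq: 16, tag: S]: band is gamma — satisfies this, so Group A.
[channel: 12, band: gamma, mode: burst, freq: 5, tag: S]: band is gamma — satisfies this, so Group A.

Group A, Group A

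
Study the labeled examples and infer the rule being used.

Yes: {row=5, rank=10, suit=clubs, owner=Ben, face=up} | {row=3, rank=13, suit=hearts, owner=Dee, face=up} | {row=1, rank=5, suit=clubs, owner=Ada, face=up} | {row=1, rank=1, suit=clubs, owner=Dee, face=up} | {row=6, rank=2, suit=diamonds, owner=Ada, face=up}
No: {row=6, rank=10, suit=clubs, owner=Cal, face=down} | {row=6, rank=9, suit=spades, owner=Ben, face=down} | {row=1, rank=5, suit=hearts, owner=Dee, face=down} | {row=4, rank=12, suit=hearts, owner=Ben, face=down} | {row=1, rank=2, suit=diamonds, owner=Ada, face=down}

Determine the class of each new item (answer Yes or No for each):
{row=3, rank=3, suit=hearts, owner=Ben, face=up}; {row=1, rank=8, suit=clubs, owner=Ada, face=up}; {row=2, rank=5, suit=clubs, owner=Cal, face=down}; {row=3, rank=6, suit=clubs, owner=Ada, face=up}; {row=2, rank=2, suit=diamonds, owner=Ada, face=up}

Yes, Yes, No, Yes, Yes

One predicate separates the groups cleanly: face is up.
{row=3, rank=3, suit=hearts, owner=Ben, face=up}: face is up, qualifies → Yes.
{row=1, rank=8, suit=clubs, owner=Ada, face=up}: face is up, qualifies → Yes.
{row=2, rank=5, suit=clubs, owner=Cal, face=down}: face is down, fails this test → No.
{row=3, rank=6, suit=clubs, owner=Ada, face=up}: face is up, qualifies → Yes.
{row=2, rank=2, suit=diamonds, owner=Ada, face=up}: face is up, qualifies → Yes.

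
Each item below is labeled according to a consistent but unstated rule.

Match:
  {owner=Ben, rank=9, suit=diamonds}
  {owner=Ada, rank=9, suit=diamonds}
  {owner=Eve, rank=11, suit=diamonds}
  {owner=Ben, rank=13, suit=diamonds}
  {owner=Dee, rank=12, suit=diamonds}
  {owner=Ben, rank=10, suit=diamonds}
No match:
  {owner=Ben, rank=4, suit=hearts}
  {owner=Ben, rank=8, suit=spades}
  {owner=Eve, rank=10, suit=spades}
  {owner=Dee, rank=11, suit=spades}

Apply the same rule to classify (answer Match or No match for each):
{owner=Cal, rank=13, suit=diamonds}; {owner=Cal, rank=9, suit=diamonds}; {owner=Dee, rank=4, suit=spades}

Match, Match, No match

All 'Match' examples share one property — suit is diamonds — and every 'No match' example lacks it.
{owner=Cal, rank=13, suit=diamonds}: Match (suit is diamonds).
{owner=Cal, rank=9, suit=diamonds}: Match (suit is diamonds).
{owner=Dee, rank=4, suit=spades}: No match (suit is spades).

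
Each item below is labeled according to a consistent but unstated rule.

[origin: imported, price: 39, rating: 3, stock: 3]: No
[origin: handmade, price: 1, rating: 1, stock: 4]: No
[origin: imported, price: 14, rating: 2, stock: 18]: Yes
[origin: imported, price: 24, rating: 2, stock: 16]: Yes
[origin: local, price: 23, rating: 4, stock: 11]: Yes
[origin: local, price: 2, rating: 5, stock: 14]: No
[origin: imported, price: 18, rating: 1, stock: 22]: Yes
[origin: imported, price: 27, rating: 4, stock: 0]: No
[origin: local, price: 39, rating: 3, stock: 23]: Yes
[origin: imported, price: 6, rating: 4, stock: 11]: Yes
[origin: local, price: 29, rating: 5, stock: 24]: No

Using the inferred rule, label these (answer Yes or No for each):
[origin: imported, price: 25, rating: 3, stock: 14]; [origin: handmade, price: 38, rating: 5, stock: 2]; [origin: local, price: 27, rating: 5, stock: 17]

One predicate separates the groups cleanly: rating ≤ 4 AND stock ≥ 11.
[origin: imported, price: 25, rating: 3, stock: 14] — rating = 3, stock = 14, hence Yes.
[origin: handmade, price: 38, rating: 5, stock: 2] — rating = 5, stock = 2, hence No.
[origin: local, price: 27, rating: 5, stock: 17] — rating = 5, stock = 17, hence No.

Yes, No, No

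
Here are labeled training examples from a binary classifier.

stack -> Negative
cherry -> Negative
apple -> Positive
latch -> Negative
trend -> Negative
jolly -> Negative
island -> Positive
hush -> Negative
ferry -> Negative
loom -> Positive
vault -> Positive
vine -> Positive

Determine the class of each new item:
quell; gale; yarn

Positive, Positive, Negative

Every 'Positive' example satisfies: has ≥ 2 vowels. None of the 'Negative' examples do.
quell — 2 vowels, hence Positive.
gale — 2 vowels, hence Positive.
yarn — 1 vowel, hence Negative.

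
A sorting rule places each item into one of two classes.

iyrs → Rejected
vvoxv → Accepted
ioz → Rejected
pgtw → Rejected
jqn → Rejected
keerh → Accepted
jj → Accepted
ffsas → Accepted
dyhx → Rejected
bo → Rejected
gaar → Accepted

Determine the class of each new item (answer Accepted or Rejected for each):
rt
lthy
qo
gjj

Every 'Accepted' example satisfies: has a double letter. None of the 'Rejected' examples do.
rt — no doubled letter, hence Rejected. lthy — no doubled letter, hence Rejected. qo — no doubled letter, hence Rejected. gjj — 'jj' doubled, hence Accepted.

Rejected, Rejected, Rejected, Accepted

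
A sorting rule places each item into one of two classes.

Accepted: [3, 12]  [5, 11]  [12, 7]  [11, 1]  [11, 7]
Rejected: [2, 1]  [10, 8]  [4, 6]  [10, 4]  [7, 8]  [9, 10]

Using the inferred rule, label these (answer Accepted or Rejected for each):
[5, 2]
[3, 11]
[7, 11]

The simplest hypothesis consistent with all the labels is: max ≥ 11.
[5, 2]: Rejected (max 5).
[3, 11]: Accepted (max 11).
[7, 11]: Accepted (max 11).

Rejected, Accepted, Accepted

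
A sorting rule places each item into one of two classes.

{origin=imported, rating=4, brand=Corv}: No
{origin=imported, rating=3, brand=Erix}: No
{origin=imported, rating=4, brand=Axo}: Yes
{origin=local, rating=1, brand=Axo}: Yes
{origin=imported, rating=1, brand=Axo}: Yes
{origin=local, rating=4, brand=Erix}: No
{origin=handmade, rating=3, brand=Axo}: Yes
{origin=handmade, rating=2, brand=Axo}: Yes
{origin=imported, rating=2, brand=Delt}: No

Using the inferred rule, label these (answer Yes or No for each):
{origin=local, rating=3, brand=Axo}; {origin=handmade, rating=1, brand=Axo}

The distinguishing property — brand is Axo — holds for all the 'Yes' cases and none of the 'No' cases.
{origin=local, rating=3, brand=Axo} → brand is Axo → Yes.
{origin=handmade, rating=1, brand=Axo} → brand is Axo → Yes.

Yes, Yes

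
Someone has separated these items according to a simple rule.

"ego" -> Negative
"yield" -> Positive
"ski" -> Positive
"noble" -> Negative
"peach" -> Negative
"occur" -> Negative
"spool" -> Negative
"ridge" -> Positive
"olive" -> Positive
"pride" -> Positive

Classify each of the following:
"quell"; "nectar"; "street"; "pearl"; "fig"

Negative, Negative, Negative, Negative, Positive

'Positive' ⟺ contains 'i'.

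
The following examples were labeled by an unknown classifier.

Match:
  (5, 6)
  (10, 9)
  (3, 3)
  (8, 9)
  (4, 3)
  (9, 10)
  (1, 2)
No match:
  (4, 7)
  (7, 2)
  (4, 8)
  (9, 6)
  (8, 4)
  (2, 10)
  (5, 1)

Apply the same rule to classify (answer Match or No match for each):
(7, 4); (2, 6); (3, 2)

The rule appears to be: |first − second| ≤ 1.
(7, 4) → |7−4| = 3 → No match.
(2, 6) → |2−6| = 4 → No match.
(3, 2) → |3−2| = 1 → Match.

No match, No match, Match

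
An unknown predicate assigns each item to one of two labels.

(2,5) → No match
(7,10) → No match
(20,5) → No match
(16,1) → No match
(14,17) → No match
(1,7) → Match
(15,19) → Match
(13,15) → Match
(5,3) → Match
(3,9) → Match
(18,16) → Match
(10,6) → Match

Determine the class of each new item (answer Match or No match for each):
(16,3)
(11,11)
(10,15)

The distinguishing property — sum is even — holds for all the 'Match' cases and none of the 'No match' cases.
(16,3): 16+3 = 19, doesn't match → No match. (11,11): 11+11 = 22, passes → Match. (10,15): 10+15 = 25, doesn't match → No match.

No match, Match, No match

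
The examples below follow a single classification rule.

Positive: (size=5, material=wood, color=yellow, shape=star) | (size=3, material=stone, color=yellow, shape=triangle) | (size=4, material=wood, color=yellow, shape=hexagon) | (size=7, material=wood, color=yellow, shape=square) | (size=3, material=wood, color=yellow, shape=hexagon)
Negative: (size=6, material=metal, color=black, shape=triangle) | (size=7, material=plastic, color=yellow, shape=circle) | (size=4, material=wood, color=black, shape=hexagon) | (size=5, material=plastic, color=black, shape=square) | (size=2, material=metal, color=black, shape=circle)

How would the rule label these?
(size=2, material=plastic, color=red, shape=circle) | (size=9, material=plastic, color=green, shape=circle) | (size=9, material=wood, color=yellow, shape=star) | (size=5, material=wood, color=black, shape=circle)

The distinguishing property — shape is not circle AND color is yellow — holds for all the 'Positive' cases and none of the 'Negative' cases.
Negative: (size=2, material=plastic, color=red, shape=circle), since shape is circle, color is red.
Negative: (size=9, material=plastic, color=green, shape=circle), since shape is circle, color is green.
Positive: (size=9, material=wood, color=yellow, shape=star), since shape is star, color is yellow.
Negative: (size=5, material=wood, color=black, shape=circle), since shape is circle, color is black.

Negative, Negative, Positive, Negative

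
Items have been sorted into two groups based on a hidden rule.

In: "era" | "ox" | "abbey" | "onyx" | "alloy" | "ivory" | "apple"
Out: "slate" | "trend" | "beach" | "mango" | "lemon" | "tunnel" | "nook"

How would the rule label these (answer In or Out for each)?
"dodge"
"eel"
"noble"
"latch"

Out, In, Out, Out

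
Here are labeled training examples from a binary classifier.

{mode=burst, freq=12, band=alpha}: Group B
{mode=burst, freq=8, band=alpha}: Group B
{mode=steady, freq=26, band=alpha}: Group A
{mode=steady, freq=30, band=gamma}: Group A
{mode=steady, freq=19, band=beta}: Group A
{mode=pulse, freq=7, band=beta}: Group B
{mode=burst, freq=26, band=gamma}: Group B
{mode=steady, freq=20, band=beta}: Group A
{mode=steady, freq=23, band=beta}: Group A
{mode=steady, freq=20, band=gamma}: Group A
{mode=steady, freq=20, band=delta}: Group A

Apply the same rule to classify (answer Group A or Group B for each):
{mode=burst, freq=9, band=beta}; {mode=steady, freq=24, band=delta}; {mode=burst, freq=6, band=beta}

Group B, Group A, Group B

'Group A' ⟺ mode is steady.
Group B: {mode=burst, freq=9, band=beta}, since mode is burst.
Group A: {mode=steady, freq=24, band=delta}, since mode is steady.
Group B: {mode=burst, freq=6, band=beta}, since mode is burst.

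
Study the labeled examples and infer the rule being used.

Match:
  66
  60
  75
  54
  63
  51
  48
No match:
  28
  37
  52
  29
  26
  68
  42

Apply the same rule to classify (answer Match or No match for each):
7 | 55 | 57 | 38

No match, No match, Match, No match

The common property of the 'Match' items is: multiple of 3 AND at least 48. No 'No match' item has it.
7: No match (7 = 3·2 + 1, 7 < 48).
55: No match (55 = 3·18 + 1, 55 ≥ 48).
57: Match (57 = 3·19, 57 ≥ 48).
38: No match (38 = 3·12 + 2, 38 < 48).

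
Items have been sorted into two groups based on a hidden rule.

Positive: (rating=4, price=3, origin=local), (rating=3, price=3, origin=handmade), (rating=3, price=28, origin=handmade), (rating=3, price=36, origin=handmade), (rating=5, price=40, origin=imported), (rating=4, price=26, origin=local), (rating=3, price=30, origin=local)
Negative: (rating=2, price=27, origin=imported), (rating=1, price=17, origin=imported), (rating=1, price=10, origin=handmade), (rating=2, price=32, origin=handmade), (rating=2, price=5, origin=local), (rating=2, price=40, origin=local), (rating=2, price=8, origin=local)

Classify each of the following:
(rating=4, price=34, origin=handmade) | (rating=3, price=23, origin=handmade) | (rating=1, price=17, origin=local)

The distinguishing property — rating ≥ 3 — holds for all the 'Positive' cases and none of the 'Negative' cases.
(rating=4, price=34, origin=handmade): rating = 4 — satisfies this, so Positive. (rating=3, price=23, origin=handmade): rating = 3 — satisfies this, so Positive. (rating=1, price=17, origin=local): rating = 1 — fails the rule, so Negative.

Positive, Positive, Negative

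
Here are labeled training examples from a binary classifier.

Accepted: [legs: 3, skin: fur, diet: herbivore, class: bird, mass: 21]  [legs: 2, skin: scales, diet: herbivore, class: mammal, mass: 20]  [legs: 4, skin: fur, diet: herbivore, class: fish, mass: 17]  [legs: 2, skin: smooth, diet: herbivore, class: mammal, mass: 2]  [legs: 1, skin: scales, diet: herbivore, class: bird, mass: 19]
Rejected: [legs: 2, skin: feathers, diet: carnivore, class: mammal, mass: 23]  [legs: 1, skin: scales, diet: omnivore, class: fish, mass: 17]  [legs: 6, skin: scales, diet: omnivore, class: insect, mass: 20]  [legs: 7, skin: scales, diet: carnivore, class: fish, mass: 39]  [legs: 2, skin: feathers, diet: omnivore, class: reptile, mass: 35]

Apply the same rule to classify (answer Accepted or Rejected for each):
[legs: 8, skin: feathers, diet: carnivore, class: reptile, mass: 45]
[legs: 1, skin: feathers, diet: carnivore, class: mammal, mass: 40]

Checking candidate rules against both groups, what survives is: diet is herbivore.
Rejected: [legs: 8, skin: feathers, diet: carnivore, class: reptile, mass: 45], since diet is carnivore.
Rejected: [legs: 1, skin: feathers, diet: carnivore, class: mammal, mass: 40], since diet is carnivore.

Rejected, Rejected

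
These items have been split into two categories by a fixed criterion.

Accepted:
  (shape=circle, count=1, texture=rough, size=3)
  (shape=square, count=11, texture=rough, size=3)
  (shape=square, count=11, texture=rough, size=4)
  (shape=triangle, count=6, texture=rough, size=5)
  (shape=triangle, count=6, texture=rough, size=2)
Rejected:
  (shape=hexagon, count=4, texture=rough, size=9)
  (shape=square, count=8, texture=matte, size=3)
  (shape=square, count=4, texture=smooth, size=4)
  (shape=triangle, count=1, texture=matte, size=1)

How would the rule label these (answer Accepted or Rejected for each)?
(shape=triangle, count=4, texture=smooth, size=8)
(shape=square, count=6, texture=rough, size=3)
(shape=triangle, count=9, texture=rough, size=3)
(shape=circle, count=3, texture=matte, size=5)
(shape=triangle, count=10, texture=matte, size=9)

All 'Accepted' examples share one property — texture is rough AND size ≤ 5 — and every 'Rejected' example lacks it.
(shape=triangle, count=4, texture=smooth, size=8) → texture is smooth, size = 8 → Rejected. (shape=square, count=6, texture=rough, size=3) → texture is rough, size = 3 → Accepted. (shape=triangle, count=9, texture=rough, size=3) → texture is rough, size = 3 → Accepted. (shape=circle, count=3, texture=matte, size=5) → texture is matte, size = 5 → Rejected. (shape=triangle, count=10, texture=matte, size=9) → texture is matte, size = 9 → Rejected.

Rejected, Accepted, Accepted, Rejected, Rejected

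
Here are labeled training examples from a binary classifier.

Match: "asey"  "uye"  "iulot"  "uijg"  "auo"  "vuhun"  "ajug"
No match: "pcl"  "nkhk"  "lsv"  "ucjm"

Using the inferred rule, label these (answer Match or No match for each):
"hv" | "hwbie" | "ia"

'Match' ⟺ has ≥ 2 vowels.
"hv" → 0 vowels → No match. "hwbie" → 2 vowels → Match. "ia" → 2 vowels → Match.

No match, Match, Match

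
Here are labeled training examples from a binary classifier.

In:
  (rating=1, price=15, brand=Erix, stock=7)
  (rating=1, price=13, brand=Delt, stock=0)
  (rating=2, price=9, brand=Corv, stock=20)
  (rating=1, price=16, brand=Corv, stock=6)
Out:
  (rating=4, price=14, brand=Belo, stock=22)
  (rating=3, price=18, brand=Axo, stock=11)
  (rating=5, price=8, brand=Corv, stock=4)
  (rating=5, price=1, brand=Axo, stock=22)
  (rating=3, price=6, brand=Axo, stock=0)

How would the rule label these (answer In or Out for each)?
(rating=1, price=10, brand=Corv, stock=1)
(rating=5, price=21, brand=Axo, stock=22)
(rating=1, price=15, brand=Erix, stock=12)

In, Out, In

'In' ⟺ rating ≤ 2.
(rating=1, price=10, brand=Corv, stock=1): rating = 1 — qualifies, so In. (rating=5, price=21, brand=Axo, stock=22): rating = 5 — does not fit, so Out. (rating=1, price=15, brand=Erix, stock=12): rating = 1 — qualifies, so In.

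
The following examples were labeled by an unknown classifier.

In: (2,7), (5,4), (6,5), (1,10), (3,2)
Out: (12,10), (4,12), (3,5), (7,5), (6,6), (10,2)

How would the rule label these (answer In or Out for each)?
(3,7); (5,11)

The simplest hypothesis consistent with all the labels is: sum is odd.
(3,7): Out (3+7 = 10). (5,11): Out (5+11 = 16).

Out, Out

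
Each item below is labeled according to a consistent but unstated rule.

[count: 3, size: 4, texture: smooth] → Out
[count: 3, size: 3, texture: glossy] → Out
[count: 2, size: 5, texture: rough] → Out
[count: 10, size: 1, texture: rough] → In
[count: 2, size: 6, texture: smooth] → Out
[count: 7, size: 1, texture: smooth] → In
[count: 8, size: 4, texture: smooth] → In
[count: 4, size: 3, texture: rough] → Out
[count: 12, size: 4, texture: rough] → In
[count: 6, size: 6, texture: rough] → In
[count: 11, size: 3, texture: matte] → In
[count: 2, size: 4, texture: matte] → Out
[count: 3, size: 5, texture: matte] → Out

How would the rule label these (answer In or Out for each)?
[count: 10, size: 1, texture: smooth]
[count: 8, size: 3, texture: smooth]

In, In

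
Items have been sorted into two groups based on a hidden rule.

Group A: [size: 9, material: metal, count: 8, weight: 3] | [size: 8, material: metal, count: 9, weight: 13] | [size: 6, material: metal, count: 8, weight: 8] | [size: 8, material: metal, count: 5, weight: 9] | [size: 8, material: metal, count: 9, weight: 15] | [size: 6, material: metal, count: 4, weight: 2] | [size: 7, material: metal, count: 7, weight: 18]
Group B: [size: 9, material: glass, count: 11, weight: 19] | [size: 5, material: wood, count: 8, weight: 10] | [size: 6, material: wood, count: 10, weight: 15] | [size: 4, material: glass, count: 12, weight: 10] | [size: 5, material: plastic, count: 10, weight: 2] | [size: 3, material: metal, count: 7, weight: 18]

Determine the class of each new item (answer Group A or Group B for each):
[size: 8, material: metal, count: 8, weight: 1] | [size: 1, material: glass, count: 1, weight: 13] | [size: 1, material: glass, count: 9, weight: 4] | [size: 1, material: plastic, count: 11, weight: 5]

Group A, Group B, Group B, Group B

Every 'Group A' example satisfies: material is metal AND size ≥ 4. None of the 'Group B' examples do.
Group A: [size: 8, material: metal, count: 8, weight: 1], since material is metal, size = 8.
Group B: [size: 1, material: glass, count: 1, weight: 13], since material is glass, size = 1.
Group B: [size: 1, material: glass, count: 9, weight: 4], since material is glass, size = 1.
Group B: [size: 1, material: plastic, count: 11, weight: 5], since material is plastic, size = 1.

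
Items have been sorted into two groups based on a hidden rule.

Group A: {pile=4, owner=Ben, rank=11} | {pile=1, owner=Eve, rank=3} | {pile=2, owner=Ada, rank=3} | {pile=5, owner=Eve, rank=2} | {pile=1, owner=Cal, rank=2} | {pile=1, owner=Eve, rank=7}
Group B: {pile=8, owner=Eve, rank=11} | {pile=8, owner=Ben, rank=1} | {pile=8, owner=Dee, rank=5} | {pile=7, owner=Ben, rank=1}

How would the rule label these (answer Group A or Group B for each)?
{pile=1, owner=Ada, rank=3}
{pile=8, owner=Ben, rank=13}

Group A, Group B

'Group A' ⟺ pile ≤ 5.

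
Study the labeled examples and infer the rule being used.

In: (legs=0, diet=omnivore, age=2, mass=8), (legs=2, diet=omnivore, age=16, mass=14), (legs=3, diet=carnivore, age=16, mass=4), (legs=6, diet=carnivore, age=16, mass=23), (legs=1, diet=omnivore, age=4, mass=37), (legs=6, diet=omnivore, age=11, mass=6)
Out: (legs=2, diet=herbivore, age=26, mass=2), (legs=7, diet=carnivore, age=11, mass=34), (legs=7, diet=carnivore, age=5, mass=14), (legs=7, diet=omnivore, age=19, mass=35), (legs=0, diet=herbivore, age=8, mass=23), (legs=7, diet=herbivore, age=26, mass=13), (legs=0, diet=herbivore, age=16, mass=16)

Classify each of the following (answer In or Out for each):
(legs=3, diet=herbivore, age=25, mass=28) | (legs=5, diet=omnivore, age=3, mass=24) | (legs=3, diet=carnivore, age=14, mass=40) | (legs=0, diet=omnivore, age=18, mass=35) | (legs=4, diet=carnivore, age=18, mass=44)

All 'In' examples share one property — diet is not herbivore AND legs ≤ 6 — and every 'Out' example lacks it.
(legs=3, diet=herbivore, age=25, mass=28): diet is herbivore, legs = 3 — fails the rule, so Out.
(legs=5, diet=omnivore, age=3, mass=24): diet is omnivore, legs = 5 — satisfies this, so In.
(legs=3, diet=carnivore, age=14, mass=40): diet is carnivore, legs = 3 — satisfies this, so In.
(legs=0, diet=omnivore, age=18, mass=35): diet is omnivore, legs = 0 — satisfies this, so In.
(legs=4, diet=carnivore, age=18, mass=44): diet is carnivore, legs = 4 — satisfies this, so In.

Out, In, In, In, In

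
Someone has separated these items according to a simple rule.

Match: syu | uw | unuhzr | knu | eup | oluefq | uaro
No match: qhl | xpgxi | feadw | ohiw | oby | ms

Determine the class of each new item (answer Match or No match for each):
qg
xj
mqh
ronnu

No match, No match, No match, Match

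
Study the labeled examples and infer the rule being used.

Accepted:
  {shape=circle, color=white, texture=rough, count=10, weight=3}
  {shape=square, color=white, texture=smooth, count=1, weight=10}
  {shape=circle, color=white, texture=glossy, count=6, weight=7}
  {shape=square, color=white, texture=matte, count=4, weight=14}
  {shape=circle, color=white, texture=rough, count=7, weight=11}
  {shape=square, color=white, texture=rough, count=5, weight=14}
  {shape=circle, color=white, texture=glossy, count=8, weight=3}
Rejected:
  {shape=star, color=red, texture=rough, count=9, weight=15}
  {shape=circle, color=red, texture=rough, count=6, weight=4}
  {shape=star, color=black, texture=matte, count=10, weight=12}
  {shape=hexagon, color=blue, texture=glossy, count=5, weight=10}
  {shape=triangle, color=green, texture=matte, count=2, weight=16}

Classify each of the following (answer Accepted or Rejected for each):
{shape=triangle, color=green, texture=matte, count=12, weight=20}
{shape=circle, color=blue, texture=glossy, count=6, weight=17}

Rejected, Rejected

A rule that fits every label: color is white — true of each 'Accepted' example, false of each 'Rejected' one.
Rejected: {shape=triangle, color=green, texture=matte, count=12, weight=20}, since color is green. Rejected: {shape=circle, color=blue, texture=glossy, count=6, weight=17}, since color is blue.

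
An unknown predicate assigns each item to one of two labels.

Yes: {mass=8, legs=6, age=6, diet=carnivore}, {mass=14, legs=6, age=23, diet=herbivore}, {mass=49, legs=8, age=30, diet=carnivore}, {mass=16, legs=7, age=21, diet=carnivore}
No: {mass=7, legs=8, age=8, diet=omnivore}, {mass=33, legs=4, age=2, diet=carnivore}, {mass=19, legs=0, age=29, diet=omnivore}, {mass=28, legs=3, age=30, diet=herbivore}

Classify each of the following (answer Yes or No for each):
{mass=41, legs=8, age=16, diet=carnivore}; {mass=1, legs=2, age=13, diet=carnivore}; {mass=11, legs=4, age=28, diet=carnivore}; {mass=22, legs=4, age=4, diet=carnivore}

Yes, No, No, No

The rule appears to be: mass ≥ 8 AND legs ≥ 6.
{mass=41, legs=8, age=16, diet=carnivore}: Yes (mass = 41, legs = 8). {mass=1, legs=2, age=13, diet=carnivore}: No (mass = 1, legs = 2). {mass=11, legs=4, age=28, diet=carnivore}: No (mass = 11, legs = 4). {mass=22, legs=4, age=4, diet=carnivore}: No (mass = 22, legs = 4).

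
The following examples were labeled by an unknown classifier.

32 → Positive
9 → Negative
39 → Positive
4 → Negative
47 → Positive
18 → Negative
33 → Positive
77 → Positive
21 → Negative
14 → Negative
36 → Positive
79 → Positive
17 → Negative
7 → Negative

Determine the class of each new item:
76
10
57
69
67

Positive, Negative, Positive, Positive, Positive

All 'Positive' examples share one property — at least 32 — and every 'Negative' example lacks it.
76: 76 ≥ 32, qualifies → Positive.
10: 10 < 32, does not fit → Negative.
57: 57 ≥ 32, qualifies → Positive.
69: 69 ≥ 32, qualifies → Positive.
67: 67 ≥ 32, qualifies → Positive.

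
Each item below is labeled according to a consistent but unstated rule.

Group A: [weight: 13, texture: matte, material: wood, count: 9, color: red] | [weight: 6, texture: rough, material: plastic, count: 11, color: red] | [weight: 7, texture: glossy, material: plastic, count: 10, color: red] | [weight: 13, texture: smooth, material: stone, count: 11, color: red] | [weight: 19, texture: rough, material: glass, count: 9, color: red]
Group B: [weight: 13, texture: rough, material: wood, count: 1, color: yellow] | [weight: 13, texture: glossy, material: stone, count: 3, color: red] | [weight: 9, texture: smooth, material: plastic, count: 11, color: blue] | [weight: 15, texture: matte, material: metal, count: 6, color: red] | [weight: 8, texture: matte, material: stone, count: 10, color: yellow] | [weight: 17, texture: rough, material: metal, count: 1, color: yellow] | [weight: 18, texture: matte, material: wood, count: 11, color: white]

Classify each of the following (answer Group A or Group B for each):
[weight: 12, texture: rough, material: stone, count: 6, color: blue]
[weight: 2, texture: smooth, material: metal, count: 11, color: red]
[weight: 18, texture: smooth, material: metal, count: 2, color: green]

Group B, Group A, Group B

Rule: color is red AND count ≥ 9. This holds for each 'Group A' example and fails for each 'Group B' one.
[weight: 12, texture: rough, material: stone, count: 6, color: blue]: color is blue, count = 6 — fails the rule, so Group B.
[weight: 2, texture: smooth, material: metal, count: 11, color: red]: color is red, count = 11 — passes, so Group A.
[weight: 18, texture: smooth, material: metal, count: 2, color: green]: color is green, count = 2 — fails the rule, so Group B.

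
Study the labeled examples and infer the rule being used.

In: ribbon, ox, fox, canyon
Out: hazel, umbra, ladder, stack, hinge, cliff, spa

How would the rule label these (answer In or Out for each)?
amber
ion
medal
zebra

The common property of the 'In' items is: contains 'o'. No 'Out' item has it.
amber: Out (no 'o'). ion: In (has 'o'). medal: Out (no 'o'). zebra: Out (no 'o').

Out, In, Out, Out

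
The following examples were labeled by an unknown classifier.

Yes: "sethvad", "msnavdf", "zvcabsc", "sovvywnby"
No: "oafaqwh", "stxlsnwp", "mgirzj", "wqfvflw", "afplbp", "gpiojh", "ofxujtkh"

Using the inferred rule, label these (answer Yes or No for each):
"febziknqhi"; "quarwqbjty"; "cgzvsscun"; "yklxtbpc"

The rule appears to be: odd length AND contains 's'.

No, No, Yes, No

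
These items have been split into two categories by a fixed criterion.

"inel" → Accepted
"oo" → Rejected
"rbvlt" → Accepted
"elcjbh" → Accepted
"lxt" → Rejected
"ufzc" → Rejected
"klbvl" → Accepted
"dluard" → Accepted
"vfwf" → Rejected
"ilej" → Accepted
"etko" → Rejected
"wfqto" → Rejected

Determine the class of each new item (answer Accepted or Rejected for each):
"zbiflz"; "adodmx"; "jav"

Accepted, Rejected, Rejected

The common property of the 'Accepted' items is: length ≥ 4 AND contains 'l'. No 'Rejected' item has it.
Accepted: "zbiflz", since length 6, has 'l'. Rejected: "adodmx", since length 6, no 'l'. Rejected: "jav", since length 3, no 'l'.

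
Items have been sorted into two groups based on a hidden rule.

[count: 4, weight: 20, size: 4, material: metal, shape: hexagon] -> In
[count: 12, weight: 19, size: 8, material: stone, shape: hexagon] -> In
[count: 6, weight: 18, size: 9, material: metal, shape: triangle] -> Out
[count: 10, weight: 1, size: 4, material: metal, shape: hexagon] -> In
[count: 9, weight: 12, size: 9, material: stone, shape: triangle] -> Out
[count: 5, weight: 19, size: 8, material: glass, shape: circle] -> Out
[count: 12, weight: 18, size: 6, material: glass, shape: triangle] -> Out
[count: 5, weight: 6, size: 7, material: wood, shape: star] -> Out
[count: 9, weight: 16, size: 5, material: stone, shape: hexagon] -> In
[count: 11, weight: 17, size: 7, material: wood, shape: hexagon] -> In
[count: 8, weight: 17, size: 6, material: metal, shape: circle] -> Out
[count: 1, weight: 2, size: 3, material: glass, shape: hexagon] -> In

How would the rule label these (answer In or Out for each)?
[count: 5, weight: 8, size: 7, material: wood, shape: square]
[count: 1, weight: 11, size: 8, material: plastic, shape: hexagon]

Looking at the examples, the only property every 'In' case has and every 'Out' case lacks is: shape is hexagon.
[count: 5, weight: 8, size: 7, material: wood, shape: square] — shape is square, hence Out.
[count: 1, weight: 11, size: 8, material: plastic, shape: hexagon] — shape is hexagon, hence In.

Out, In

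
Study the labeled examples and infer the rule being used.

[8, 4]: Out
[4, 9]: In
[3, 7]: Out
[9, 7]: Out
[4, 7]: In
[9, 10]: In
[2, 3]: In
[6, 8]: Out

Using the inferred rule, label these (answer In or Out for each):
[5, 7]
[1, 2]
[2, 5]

The rule appears to be: sum is odd.
[5, 7] → 5+7 = 12 → Out. [1, 2] → 1+2 = 3 → In. [2, 5] → 2+5 = 7 → In.

Out, In, In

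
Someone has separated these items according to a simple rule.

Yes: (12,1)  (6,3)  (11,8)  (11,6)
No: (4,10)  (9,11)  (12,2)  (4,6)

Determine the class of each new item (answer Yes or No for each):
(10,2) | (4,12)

No, No

Checking candidate rules against both groups, what survives is: sum is odd.
(10,2): 10+2 = 12, doesn't match → No. (4,12): 4+12 = 16, doesn't match → No.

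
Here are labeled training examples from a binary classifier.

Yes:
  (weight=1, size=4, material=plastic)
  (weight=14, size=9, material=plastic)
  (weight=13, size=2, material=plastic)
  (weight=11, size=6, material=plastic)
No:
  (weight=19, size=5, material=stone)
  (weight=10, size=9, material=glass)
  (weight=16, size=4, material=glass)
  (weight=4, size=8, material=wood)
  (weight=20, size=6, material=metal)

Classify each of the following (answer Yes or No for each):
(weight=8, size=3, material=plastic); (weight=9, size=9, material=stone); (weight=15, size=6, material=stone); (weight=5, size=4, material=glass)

Yes, No, No, No

The classifier is using: material is plastic.
(weight=8, size=3, material=plastic) → material is plastic → Yes.
(weight=9, size=9, material=stone) → material is stone → No.
(weight=15, size=6, material=stone) → material is stone → No.
(weight=5, size=4, material=glass) → material is glass → No.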